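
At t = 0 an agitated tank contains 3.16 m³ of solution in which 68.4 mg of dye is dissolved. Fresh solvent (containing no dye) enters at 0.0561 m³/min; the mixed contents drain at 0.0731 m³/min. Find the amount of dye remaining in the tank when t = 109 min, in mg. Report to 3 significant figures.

Let m(t) be the amount of dye. Volume: V(t) = V₀ + (Q_in − Q_out) t = 3.16 − 0.017000 t; V(109) = 1.3070 m³.
Species balance (pure solvent in): dm/dt = −Q_out · m/V(t).
dm/m = −Q_out dt/(V₀ − 0.017000 t); integrating gives ln(m/m₀) = −(Q_out/(Q_in−Q_out)) ln(V/V₀).
m = m₀ (V₀/V)^(Q_out/(Q_in−Q_out)) = 68.4 × (3.16/1.3070)^(-4.3000) = 1.5360 mg.

1.54 mg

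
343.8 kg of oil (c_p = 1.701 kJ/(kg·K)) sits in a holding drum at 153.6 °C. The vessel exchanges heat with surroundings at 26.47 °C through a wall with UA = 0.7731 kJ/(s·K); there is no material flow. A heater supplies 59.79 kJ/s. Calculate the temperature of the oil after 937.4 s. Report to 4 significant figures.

Lumped-capacitance energy balance: M c_p dT/dt = UA(T_amb − T) + Q̇.
dT/dt = (T_ss − T)/τ with T_ss = T_amb + Q̇/UA = 26.47 + 59.79/0.7731 = 103.808 °C, τ = M c_p/UA = 343.8·1.701/0.7731 = 756.440 s.
This is linear first-order; T(t) = T_ss + (T₀ − T_ss) e^(−t/τ).
T(937.4) = 103.808 + (49.7920)·0.289608 = 118.228 °C.

118.2 °C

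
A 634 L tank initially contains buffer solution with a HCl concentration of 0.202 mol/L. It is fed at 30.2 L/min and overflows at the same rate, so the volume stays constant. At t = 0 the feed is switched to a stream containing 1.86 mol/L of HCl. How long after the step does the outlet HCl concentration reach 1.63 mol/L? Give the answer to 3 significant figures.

41.5 min

Species balance: V dC/dt = Q(C_in − C) ⇒ τ = V/Q = 20.993 min.
C(t) = C_in + (C₀ − C_in) e^(−t/τ). Set C = 1.63 and solve for t:
e^(−t/τ) = (C − C_in)/(C₀ − C_in) = (1.63 − 1.86)/(0.202 − 1.86) = 0.13872
t = −τ ln(…) = 20.993 × 1.9753 = 41.468 min.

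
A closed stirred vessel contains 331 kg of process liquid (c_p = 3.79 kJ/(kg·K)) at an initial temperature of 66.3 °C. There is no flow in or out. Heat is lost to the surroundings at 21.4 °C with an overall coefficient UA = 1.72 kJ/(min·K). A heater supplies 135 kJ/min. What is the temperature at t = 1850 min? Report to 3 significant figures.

97.2 °C

M c_p dT/dt = −UA(T − T_amb) + Q̇.
dT/dt = (T_ss − T)/τ with T_ss = T_amb + Q̇/UA = 21.4 + 135/1.72 = 99.888 °C, τ = M c_p/UA = 331·3.79/1.72 = 729.35 min.
Integrating: T(t) = T_ss + (T₀ − T_ss) e^(−t/τ).
T(1850) = 99.888 + (-33.588)·0.079144 = 97.230 °C.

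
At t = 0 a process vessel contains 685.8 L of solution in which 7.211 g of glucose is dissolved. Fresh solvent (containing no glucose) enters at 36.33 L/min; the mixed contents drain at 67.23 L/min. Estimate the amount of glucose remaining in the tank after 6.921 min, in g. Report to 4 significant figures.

3.198 g

Let m(t) be the amount of glucose. Volume: V(t) = V₀ + (Q_in − Q_out) t = 685.8 − 30.9000 t; V(6.921) = 471.941 L.
Species balance (pure solvent in): dm/dt = −Q_out · m/V(t).
Separate: dm/m = −Q_out dt/V(t) ⇒ ln(m/m₀) = −(Q_out/(Q_in−Q_out)) ln(V/V₀).
m = m₀ (V₀/V)^(Q_out/(Q_in−Q_out)) = 7.211 × (685.8/471.941)^(-2.17573) = 3.19782 g.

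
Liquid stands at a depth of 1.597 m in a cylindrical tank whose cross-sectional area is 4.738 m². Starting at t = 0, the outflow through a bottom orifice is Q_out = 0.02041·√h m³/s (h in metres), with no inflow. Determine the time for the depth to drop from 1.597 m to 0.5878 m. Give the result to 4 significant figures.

230.8 s

A dh/dt = −Q_out = −0.02041 √h.
Separate and integrate: 2(√h − √h₀) = −(0.02041/A) t.
t = 2A(√h₀ − √h)/0.02041 = 2·4.738·(√1.597 − √0.5878)/0.02041
  = 9.47600 × (1.26372 − 0.766681) / 0.02041 = 230.768 s.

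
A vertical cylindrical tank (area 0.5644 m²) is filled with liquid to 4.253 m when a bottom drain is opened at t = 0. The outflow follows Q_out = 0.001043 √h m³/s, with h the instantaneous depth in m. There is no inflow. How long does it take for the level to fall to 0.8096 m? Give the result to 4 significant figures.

With no inflow, A dh/dt = −0.001043 √h.
This is separable: 2 d(√h)/dt = −0.001043/A, so √h = √h₀ − (0.001043/(2A)) t.
t = 2A(√h₀ − √h)/0.001043 = 2·0.5644·(√4.253 − √0.8096)/0.001043
  = 1.12880 × (2.06228 − 0.899778) / 0.001043 = 1258.13 s.

1258 s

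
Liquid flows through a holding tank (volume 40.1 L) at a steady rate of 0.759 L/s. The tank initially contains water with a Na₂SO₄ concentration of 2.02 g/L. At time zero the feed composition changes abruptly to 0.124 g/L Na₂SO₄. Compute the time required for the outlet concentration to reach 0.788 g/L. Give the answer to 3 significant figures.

Species balance on the tank: V dC/dt = Q(C_in − C), so τ = V/Q = 52.833 s.
C(t) = C_in + (C₀ − C_in) e^(−t/τ). Set C = 0.788 and solve for t:
e^(−t/τ) = (C − C_in)/(C₀ − C_in) = (0.788 − 0.124)/(2.02 − 0.124) = 0.35021
t = −τ ln(…) = 52.833 × 1.0492 = 55.433 s.

55.4 s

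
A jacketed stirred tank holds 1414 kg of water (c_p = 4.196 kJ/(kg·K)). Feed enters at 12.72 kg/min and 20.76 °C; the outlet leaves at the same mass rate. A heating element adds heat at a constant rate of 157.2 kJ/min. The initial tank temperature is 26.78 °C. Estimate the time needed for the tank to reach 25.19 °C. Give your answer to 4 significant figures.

80.93 min

M c_p dT/dt = ṁ c_p (T_in − T) + Q̇.
τ = M/ṁ = 111.164 min; T_ss = T_in + Q̇/(ṁ c_p) = 23.7053 °C.
T(t) = T_ss + (T₀ − T_ss) e^(−t/τ). Set T = 25.19:
e^(−t/τ) = (25.19 − 23.7053)/(26.78 − 23.7053) = 0.482876
t = −111.164 · ln(0.482876) = 80.9266 min.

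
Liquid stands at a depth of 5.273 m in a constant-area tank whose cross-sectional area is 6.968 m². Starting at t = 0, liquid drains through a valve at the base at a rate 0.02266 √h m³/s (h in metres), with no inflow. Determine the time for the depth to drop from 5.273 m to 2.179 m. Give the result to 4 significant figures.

504.4 s

With no inflow, A dh/dt = −0.02266 √h.
∫ h^(−1/2) dh = −(0.02266/A) ∫ dt, giving 2√h = 2√h₀ − (0.02266/A) t.
t = 2A(√h₀ − √h)/0.02266 = 2·6.968·(√5.273 − √2.179)/0.02266
  = 13.9360 × (2.29630 − 1.47614) / 0.02266 = 504.401 s.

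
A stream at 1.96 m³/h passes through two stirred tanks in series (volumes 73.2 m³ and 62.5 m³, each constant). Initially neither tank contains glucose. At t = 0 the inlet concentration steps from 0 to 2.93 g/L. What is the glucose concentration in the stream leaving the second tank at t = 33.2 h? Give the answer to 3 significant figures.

0.732 g/L

Time constants: τᵢ = Vᵢ/Q for each well-mixed tank.
τ₁ = 73.2/1.96 = 37.347 h; τ₂ = 62.5/1.96 = 31.888 h.
Tank 1: C₁ = C_in(1 − e^(−t/τ₁)). Tank 2 (τ₁ ≠ τ₂): C₂ = C_in[1 − (τ₁ e^(−t/τ₁) − τ₂ e^(−t/τ₂))/(τ₁ − τ₂)].
At t = 33.2: e^(−t/τ₁) = 0.41108, e^(−t/τ₂) = 0.35305.
C₂ = 2.93·[1 − (37.347·0.41108 − 31.888·0.35305)/(5.4592)] = 2.93·0.24993 = 0.73230 g/L.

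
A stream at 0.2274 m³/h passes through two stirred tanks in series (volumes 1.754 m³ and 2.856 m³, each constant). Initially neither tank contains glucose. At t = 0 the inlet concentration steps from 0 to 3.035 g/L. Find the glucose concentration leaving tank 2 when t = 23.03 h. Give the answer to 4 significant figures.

Time constants: τᵢ = Vᵢ/Q for each well-mixed tank.
τ₁ = 1.754/0.2274 = 7.71328 h; τ₂ = 2.856/0.2274 = 12.5594 h.
Tank 1: C₁ = C_in(1 − e^(−t/τ₁)). Tank 2 (τ₁ ≠ τ₂): C₂ = C_in[1 − (τ₁ e^(−t/τ₁) − τ₂ e^(−t/τ₂))/(τ₁ − τ₂)].
At t = 23.03: e^(−t/τ₁) = 0.0505011, e^(−t/τ₂) = 0.159823.
C₂ = 3.035·[1 − (7.71328·0.0505011 − 12.5594·0.159823)/(-4.84609)] = 3.035·0.666176 = 2.02184 g/L.

2.022 g/L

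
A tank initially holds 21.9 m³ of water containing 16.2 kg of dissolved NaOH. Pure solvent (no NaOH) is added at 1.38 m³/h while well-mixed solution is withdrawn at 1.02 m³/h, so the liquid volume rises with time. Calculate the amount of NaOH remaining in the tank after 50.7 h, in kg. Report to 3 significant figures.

Total volume: dV/dt = Q_in − Q_out = 0.36000 m³/h, so V(t) = 21.9 + 0.36000 t and V(50.7) = 40.152 m³.
Solute balance: dm/dt = 0 − Q_out C = −Q_out m/V(t).
dm/m = −Q_out dt/(V₀ + 0.36000 t); integrating gives ln(m/m₀) = −(Q_out/(Q_in−Q_out)) ln(V/V₀).
m = m₀ (V₀/V)^(Q_out/(Q_in−Q_out)) = 16.2 × (21.9/40.152)^(2.8333) = 2.9081 kg.

2.91 kg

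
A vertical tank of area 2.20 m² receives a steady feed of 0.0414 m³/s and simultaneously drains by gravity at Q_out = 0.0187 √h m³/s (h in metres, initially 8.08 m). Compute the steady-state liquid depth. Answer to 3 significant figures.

A dh/dt = Q_in − 0.0187 √h. Steady state requires inflow = outflow:
Q_in = 0.0187 √h_ss ⇒ √h_ss = 0.0414/0.0187 = 2.2139.
h_ss = 2.2139² = 4.9014 m. (Since h₀ = 8.08 m > h_ss, the level will fall toward this value.)

4.90 m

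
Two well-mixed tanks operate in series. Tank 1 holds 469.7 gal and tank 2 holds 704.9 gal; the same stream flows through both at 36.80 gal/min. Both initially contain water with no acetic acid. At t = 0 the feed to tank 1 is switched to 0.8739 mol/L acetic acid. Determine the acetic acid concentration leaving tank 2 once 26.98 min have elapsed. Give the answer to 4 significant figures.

0.4443 mol/L

Each tank obeys Vᵢ dCᵢ/dt = Q(Cᵢ₋₁ − Cᵢ), so τᵢ = Vᵢ/Q.
τ₁ = 469.7/36.80 = 12.7636 min; τ₂ = 704.9/36.80 = 19.1549 min.
Tank 1: C₁ = C_in(1 − e^(−t/τ₁)). Tank 2 (τ₁ ≠ τ₂): C₂ = C_in[1 − (τ₁ e^(−t/τ₁) − τ₂ e^(−t/τ₂))/(τ₁ − τ₂)].
At t = 26.98: e^(−t/τ₁) = 0.120775, e^(−t/τ₂) = 0.244505.
C₂ = 0.8739·[1 − (12.7636·0.120775 − 19.1549·0.244505)/(-6.39130)] = 0.8739·0.508402 = 0.444292 mol/L.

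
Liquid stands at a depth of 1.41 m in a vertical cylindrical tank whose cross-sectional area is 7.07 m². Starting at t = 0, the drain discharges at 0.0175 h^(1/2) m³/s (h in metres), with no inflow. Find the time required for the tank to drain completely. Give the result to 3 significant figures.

A dh/dt = −Q_out = −0.0175 √h.
Separate and integrate: 2(√h − √h₀) = −(0.0175/A) t.
Set h = 0: 2√h₀ = (0.0175/A) t_empty ⇒ t_empty = 2A√h₀/0.0175.
t_empty = 2·7.07·√1.41/0.0175 = 14.140·1.1874/0.0175 = 959.45 s.

959 s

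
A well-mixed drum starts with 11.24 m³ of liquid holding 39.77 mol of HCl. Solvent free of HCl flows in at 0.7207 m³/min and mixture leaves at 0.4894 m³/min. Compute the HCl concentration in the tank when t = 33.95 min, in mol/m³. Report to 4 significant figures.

Total volume: dV/dt = Q_in − Q_out = 0.231300 m³/min, so V(t) = 11.24 + 0.231300 t and V(33.95) = 19.0926 m³.
No HCl enters, so dm/dt = −Q_out · (m/V).
Separate: dm/m = −Q_out dt/V(t) ⇒ ln(m/m₀) = −(Q_out/(Q_in−Q_out)) ln(V/V₀).
m = m₀ (V₀/V)^(Q_out/(Q_in−Q_out)) = 39.77 × (11.24/19.0926)^(2.11587) = 12.9627 mol.
C = m/V = 12.9627/19.0926 = 0.678937 mol/m³.

0.6789 mol/m³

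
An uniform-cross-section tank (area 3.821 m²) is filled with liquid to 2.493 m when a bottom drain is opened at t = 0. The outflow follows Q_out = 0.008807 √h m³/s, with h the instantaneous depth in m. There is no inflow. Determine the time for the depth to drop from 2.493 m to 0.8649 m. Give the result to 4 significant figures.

563.1 s

A dh/dt = −Q_out = −0.008807 √h.
This is separable: 2 d(√h)/dt = −0.008807/A, so √h = √h₀ − (0.008807/(2A)) t.
t = 2A(√h₀ − √h)/0.008807 = 2·3.821·(√2.493 − √0.8649)/0.008807
  = 7.64200 × (1.57892 − 0.930000) / 0.008807 = 563.083 s.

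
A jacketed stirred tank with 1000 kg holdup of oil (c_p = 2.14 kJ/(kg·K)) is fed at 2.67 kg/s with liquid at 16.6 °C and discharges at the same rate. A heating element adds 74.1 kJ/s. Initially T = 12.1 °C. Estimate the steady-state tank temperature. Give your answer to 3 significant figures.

29.6 °C

First-law balance (no shaft work): M c_p dT/dt = ṁ c_p (T_in − T) + 74.1.
At steady state dT/dt = 0 ⇒ T_ss = T_in + Q̇/(ṁ c_p) = 16.6 + 74.1/(2.67·2.14) = 29.569 °C.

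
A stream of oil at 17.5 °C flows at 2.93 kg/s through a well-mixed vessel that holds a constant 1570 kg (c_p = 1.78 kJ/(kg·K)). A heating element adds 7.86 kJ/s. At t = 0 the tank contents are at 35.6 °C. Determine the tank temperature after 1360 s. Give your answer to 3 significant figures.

M c_p dT/dt = ṁ c_p (T_in − T) + Q̇.
τ = M/ṁ = 535.84 s; T_ss = T_in + Q̇/(ṁ c_p) = 17.5 + 7.86/(2.93·1.78) = 19.007 °C.
Integrating: T(t) = T_ss + (T₀ − T_ss) e^(−t/τ).
T(1360) = 19.007 + (16.593)·e^(−1360/535.84) = 19.007 + (16.593)·0.079017 = 20.318 °C.

20.3 °C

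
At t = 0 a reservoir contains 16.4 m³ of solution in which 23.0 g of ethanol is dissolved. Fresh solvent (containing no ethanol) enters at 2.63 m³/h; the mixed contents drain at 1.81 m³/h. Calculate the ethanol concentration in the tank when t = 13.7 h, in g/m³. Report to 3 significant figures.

Total volume: dV/dt = Q_in − Q_out = 0.82000 m³/h, so V(t) = 16.4 + 0.82000 t and V(13.7) = 27.634 m³.
Species balance (pure solvent in): dm/dt = −Q_out · m/V(t).
Separate: dm/m = −Q_out dt/V(t) ⇒ ln(m/m₀) = −(Q_out/(Q_in−Q_out)) ln(V/V₀).
m = m₀ (V₀/V)^(Q_out/(Q_in−Q_out)) = 23.0 × (16.4/27.634)^(2.2073) = 7.2703 g.
C = m/V = 7.2703/27.634 = 0.26309 g/m³.

0.263 g/m³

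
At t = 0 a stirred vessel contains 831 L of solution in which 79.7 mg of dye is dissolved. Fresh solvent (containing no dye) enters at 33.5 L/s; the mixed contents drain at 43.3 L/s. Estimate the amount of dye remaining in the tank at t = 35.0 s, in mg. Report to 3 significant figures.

Let m(t) be the amount of dye. Volume: V(t) = V₀ + (Q_in − Q_out) t = 831 − 9.8000 t; V(35.0) = 488.00 L.
No dye enters, so dm/dt = −Q_out · (m/V).
Separate: dm/m = −Q_out dt/V(t) ⇒ ln(m/m₀) = −(Q_out/(Q_in−Q_out)) ln(V/V₀).
m = m₀ (V₀/V)^(Q_out/(Q_in−Q_out)) = 79.7 × (831/488.00)^(-4.4184) = 7.5860 mg.

7.59 mg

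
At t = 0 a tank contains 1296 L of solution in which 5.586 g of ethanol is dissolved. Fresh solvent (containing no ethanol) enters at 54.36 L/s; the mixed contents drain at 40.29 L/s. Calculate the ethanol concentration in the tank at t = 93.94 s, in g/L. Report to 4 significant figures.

Total volume: dV/dt = Q_in − Q_out = 14.0700 L/s, so V(t) = 1296 + 14.0700 t and V(93.94) = 2617.74 L.
No ethanol enters, so dm/dt = −Q_out · (m/V).
dm/m = −Q_out dt/(V₀ + 14.0700 t); integrating gives ln(m/m₀) = −(Q_out/(Q_in−Q_out)) ln(V/V₀).
m = m₀ (V₀/V)^(Q_out/(Q_in−Q_out)) = 5.586 × (1296/2617.74)^(2.86354) = 0.746110 g.
C = m/V = 0.746110/2617.74 = 0.000285021 g/L.

0.0002850 g/L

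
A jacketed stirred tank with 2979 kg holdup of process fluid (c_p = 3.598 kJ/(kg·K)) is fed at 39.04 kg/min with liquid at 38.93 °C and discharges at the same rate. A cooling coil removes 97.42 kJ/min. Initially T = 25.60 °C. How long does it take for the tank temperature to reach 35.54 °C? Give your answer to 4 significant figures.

M c_p dT/dt = ṁ c_p (T_in − T) − Q̇.
τ = M/ṁ = 76.3064 min; T_ss = T_in − Q̇/(ṁ c_p) = 38.2365 °C.
T(t) = T_ss + (T₀ − T_ss) e^(−t/τ). Set T = 35.54:
e^(−t/τ) = (35.54 − 38.2365)/(25.60 − 38.2365) = 0.213387
t = −76.3064 · ln(0.213387) = 117.867 min.

117.9 min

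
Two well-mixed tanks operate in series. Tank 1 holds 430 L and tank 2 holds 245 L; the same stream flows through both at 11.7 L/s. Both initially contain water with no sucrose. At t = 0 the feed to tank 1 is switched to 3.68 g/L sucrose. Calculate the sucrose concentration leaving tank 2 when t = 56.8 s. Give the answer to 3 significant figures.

Each tank obeys Vᵢ dCᵢ/dt = Q(Cᵢ₋₁ − Cᵢ), so τᵢ = Vᵢ/Q.
τ₁ = 430/11.7 = 36.752 s; τ₂ = 245/11.7 = 20.940 s.
Tank 1: C₁ = C_in(1 − e^(−t/τ₁)). Tank 2 (τ₁ ≠ τ₂): C₂ = C_in[1 − (τ₁ e^(−t/τ₁) − τ₂ e^(−t/τ₂))/(τ₁ − τ₂)].
At t = 56.8: e^(−t/τ₁) = 0.21321, e^(−t/τ₂) = 0.066371.
C₂ = 3.68·[1 − (36.752·0.21321 − 20.940·0.066371)/(15.812)] = 3.68·0.59233 = 2.1798 g/L.

2.18 g/L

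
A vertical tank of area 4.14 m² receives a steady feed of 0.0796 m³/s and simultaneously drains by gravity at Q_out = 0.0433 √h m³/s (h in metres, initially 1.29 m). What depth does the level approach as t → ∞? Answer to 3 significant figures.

3.38 m

Level balance: A dh/dt = 0.0796 − 0.0433 √h. Setting dh/dt = 0:
Q_in = 0.0433 √h_ss ⇒ √h_ss = 0.0796/0.0433 = 1.8383.
h_ss = 1.8383² = 3.3795 m. (Since h₀ = 1.29 m < h_ss, the level will rise toward this value.)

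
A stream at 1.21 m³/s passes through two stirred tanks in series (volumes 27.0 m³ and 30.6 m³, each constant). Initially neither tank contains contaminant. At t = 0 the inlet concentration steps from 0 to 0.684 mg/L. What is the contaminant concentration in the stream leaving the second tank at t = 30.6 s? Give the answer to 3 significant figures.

Each tank obeys Vᵢ dCᵢ/dt = Q(Cᵢ₋₁ − Cᵢ), so τᵢ = Vᵢ/Q.
τ₁ = 27.0/1.21 = 22.314 s; τ₂ = 30.6/1.21 = 25.289 s.
Solving the cascade with C₁(0)=C₂(0)=0 gives C₂(t) = C_in[1 − (τ₁ e^(−t/τ₁) − τ₂ e^(−t/τ₂))/(τ₁ − τ₂)].
At t = 30.6: e^(−t/τ₁) = 0.25377, e^(−t/τ₂) = 0.29820.
C₂ = 0.684·[1 − (22.314·0.25377 − 25.289·0.29820)/(-2.9752)] = 0.684·0.36859 = 0.25211 mg/L.

0.252 mg/L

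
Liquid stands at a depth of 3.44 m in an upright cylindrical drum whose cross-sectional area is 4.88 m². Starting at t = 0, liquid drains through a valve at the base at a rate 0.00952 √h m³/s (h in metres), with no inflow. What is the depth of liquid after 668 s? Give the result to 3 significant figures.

Mass balance (ρ constant): A dh/dt = −0.00952 √h.
Separate and integrate: 2(√h − √h₀) = −(0.00952/A) t.
√h = √3.44 − 0.00952·668/(2·4.88) = 1.8547 − 0.65157 = 1.2031.
h = 1.2031² = 1.4476 m.

1.45 m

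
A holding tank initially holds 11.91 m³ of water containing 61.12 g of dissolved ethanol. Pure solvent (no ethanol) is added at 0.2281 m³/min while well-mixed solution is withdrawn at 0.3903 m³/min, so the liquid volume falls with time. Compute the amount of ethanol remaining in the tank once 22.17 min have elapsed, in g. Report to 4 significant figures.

Total volume: dV/dt = Q_in − Q_out = -0.162200 m³/min, so V(t) = 11.91 − 0.162200 t and V(22.17) = 8.31403 m³.
Species balance (pure solvent in): dm/dt = −Q_out · m/V(t).
dm/m = −Q_out dt/(V₀ − 0.162200 t); integrating gives ln(m/m₀) = −(Q_out/(Q_in−Q_out)) ln(V/V₀).
m = m₀ (V₀/V)^(Q_out/(Q_in−Q_out)) = 61.12 × (11.91/8.31403)^(-2.40629) = 25.7372 g.

25.74 g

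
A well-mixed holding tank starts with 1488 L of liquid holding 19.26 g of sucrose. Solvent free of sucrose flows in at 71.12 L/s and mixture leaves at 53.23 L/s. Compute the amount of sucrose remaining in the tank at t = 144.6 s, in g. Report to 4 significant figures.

Total volume: dV/dt = Q_in − Q_out = 17.8900 L/s, so V(t) = 1488 + 17.8900 t and V(144.6) = 4074.89 L.
No sucrose enters, so dm/dt = −Q_out · (m/V).
dm/m = −Q_out dt/(V₀ + 17.8900 t); integrating gives ln(m/m₀) = −(Q_out/(Q_in−Q_out)) ln(V/V₀).
m = m₀ (V₀/V)^(Q_out/(Q_in−Q_out)) = 19.26 × (1488/4074.89)^(2.97541) = 0.961339 g.

0.9613 g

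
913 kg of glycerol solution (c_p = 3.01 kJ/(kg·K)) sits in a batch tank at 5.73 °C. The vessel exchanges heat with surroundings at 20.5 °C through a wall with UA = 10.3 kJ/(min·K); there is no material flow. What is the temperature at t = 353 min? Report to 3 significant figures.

16.6 °C

M c_p dT/dt = −UA(T − T_amb).
dT/dt = (T_ss − T)/τ with T_ss = T_amb = 20.500 °C, τ = M c_p/UA = 913·3.01/10.3 = 266.81 min.
T approaches T_ss exponentially: T(t) = T_ss + (T₀ − T_ss) e^(−t/τ).
T(353) = 20.500 + (-14.770)·0.26632 = 16.566 °C.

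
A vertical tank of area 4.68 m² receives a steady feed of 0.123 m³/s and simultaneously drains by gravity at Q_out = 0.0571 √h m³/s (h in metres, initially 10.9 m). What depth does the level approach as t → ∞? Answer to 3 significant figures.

4.64 m

Volume balance on the tank: A dh/dt = Q_in − 0.0571 √h. At steady state dh/dt = 0:
Q_in = 0.0571 √h_ss ⇒ √h_ss = 0.123/0.0571 = 2.1541.
h_ss = 2.1541² = 4.6402 m. (Since h₀ = 10.9 m > h_ss, the level will fall toward this value.)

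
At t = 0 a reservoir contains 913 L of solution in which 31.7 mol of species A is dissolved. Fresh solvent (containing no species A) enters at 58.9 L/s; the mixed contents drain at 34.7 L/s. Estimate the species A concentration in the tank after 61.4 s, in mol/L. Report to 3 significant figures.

0.00331 mol/L

Let m(t) be the amount of species A. Volume: V(t) = V₀ + (Q_in − Q_out) t = 913 + 24.200 t; V(61.4) = 2398.9 L.
No species A enters, so dm/dt = −Q_out · (m/V).
dm/m = −Q_out dt/(V₀ + 24.200 t); integrating gives ln(m/m₀) = −(Q_out/(Q_in−Q_out)) ln(V/V₀).
m = m₀ (V₀/V)^(Q_out/(Q_in−Q_out)) = 31.7 × (913/2398.9)^(1.4339) = 7.9340 mol.
C = m/V = 7.9340/2398.9 = 0.0033074 mol/L.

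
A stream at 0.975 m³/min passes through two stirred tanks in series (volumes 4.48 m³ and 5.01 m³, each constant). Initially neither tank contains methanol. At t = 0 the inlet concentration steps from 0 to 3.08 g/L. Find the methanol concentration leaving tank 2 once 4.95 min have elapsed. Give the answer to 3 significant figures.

Each tank obeys Vᵢ dCᵢ/dt = Q(Cᵢ₋₁ − Cᵢ), so τᵢ = Vᵢ/Q.
τ₁ = 4.48/0.975 = 4.5949 min; τ₂ = 5.01/0.975 = 5.1385 min.
Tank 1: C₁ = C_in(1 − e^(−t/τ₁)). Tank 2 (τ₁ ≠ τ₂): C₂ = C_in[1 − (τ₁ e^(−t/τ₁) − τ₂ e^(−t/τ₂))/(τ₁ − τ₂)].
At t = 4.95: e^(−t/τ₁) = 0.34052, e^(−t/τ₂) = 0.38162.
C₂ = 3.08·[1 − (4.5949·0.34052 − 5.1385·0.38162)/(-0.54359)] = 3.08·0.27093 = 0.83445 g/L.

0.834 g/L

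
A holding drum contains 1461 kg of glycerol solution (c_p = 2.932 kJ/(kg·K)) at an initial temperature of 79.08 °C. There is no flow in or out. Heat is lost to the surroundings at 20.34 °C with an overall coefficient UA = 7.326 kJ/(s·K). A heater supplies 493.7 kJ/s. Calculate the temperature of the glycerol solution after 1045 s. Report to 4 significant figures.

Energy balance: M c_p dT/dt = −UA(T − T_amb) + Q̇.
dT/dt = (T_ss − T)/τ with T_ss = T_amb + Q̇/UA = 20.34 + 493.7/7.326 = 87.7301 °C, τ = M c_p/UA = 1461·2.932/7.326 = 584.719 s.
Solution: T(t) = T_ss + (T₀ − T_ss) e^(−t/τ).
T(1045) = 87.7301 + (-8.65012)·0.167431 = 86.2818 °C.

86.28 °C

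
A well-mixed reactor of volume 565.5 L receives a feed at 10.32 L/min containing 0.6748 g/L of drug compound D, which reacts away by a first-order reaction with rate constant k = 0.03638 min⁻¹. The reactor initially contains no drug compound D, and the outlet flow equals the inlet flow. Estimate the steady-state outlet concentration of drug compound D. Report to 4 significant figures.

Accumulation = in − out − consumed: V dC/dt = Q C_in − Q C − k V C.
At steady state: 0 = Q C_in − (Q + kV) C_ss, so C_ss = Q C_in/(Q + kV).
C_ss = 10.32·0.6748/(10.32 + 0.03638·565.5) = 6.96394/30.8929 = 0.225422 g/L.

0.2254 g/L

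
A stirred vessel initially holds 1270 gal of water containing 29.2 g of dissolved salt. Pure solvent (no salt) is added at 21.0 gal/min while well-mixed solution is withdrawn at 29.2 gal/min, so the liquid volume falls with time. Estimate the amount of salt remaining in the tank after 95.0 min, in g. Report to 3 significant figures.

Total volume: dV/dt = Q_in − Q_out = -8.2000 gal/min, so V(t) = 1270 − 8.2000 t and V(95.0) = 491.00 gal.
No salt enters, so dm/dt = −Q_out · (m/V).
Separate: dm/m = −Q_out dt/V(t) ⇒ ln(m/m₀) = −(Q_out/(Q_in−Q_out)) ln(V/V₀).
m = m₀ (V₀/V)^(Q_out/(Q_in−Q_out)) = 29.2 × (1270/491.00)^(-3.5610) = 0.99012 g.

0.990 g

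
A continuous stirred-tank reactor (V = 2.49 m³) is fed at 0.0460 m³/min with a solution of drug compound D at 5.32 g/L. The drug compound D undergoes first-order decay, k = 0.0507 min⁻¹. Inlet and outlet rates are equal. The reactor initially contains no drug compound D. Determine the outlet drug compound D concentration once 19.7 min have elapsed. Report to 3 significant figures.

V dC/dt = Q(C_in − C) − k V C.
dC/dt = (Q/V) C_in − (Q/V + k) C; effective rate a = Q/V + k = 0.018474 + 0.0507 = 0.069174 min⁻¹.
C_ss = Q C_in/(Q + kV) = 1.4208 g/L; C(t) = C_ss + (C₀ − C_ss) e^(−a t).
C(19.7) = 1.4208 + (-1.4208)·e^(−0.069174·19.7) = 1.4208 + (-1.4208)·0.25596 = 1.0571 g/L.

1.06 g/L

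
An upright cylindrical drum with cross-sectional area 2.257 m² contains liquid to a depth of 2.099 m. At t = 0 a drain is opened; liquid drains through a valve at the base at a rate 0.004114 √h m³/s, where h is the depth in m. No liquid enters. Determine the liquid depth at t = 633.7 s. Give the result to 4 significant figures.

0.7591 m

Mass balance (ρ constant): A dh/dt = −0.004114 √h.
Separate and integrate: 2(√h − √h₀) = −(0.004114/A) t.
√h = √2.099 − 0.004114·633.7/(2·2.257) = 1.44879 − 0.577546 = 0.871247.
h = 0.871247² = 0.759071 m.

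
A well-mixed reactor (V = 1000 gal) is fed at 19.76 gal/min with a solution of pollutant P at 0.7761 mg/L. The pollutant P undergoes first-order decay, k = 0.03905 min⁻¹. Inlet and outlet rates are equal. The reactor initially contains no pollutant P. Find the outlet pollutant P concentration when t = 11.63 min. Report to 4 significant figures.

Accumulation = in − out − consumed: V dC/dt = Q C_in − Q C − k V C.
This is linear with rate a = Q/V + k = 0.0588100 min⁻¹.
C_ss = Q C_in/(Q + kV) = 0.260767 mg/L; C(t) = C_ss + (C₀ − C_ss) e^(−a t).
C(11.63) = 0.260767 + (-0.260767)·e^(−0.0588100·11.63) = 0.260767 + (-0.260767)·0.504615 = 0.129180 mg/L.

0.1292 mg/L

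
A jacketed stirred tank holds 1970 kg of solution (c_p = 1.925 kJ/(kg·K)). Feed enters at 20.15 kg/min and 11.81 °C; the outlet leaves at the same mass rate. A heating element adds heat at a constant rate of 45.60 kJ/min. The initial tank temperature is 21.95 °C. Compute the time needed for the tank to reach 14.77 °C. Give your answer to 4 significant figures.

M c_p dT/dt = ṁ c_p (T_in − T) + Q̇.
τ = M/ṁ = 97.7667 min; T_ss = T_in + Q̇/(ṁ c_p) = 12.9856 °C.
T(t) = T_ss + (T₀ − T_ss) e^(−t/τ). Set T = 14.77:
e^(−t/τ) = (14.77 − 12.9856)/(21.95 − 12.9856) = 0.199054
t = −97.7667 · ln(0.199054) = 157.813 min.

157.8 min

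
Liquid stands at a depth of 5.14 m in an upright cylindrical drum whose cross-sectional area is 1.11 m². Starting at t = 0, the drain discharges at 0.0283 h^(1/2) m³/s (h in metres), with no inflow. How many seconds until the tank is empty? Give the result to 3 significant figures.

178 s

Mass balance (ρ constant): A dh/dt = −0.0283 √h.
This is separable: 2 d(√h)/dt = −0.0283/A, so √h = √h₀ − (0.0283/(2A)) t.
Set h = 0: 2√h₀ = (0.0283/A) t_empty ⇒ t_empty = 2A√h₀/0.0283.
t_empty = 2·1.11·√5.14/0.0283 = 2.2200·2.2672/0.0283 = 177.85 s.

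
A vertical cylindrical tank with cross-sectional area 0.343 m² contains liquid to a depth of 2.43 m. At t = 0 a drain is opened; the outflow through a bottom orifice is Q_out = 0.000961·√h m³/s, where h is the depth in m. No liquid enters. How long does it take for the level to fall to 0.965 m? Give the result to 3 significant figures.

412 s

A dh/dt = −Q_out = −0.000961 √h.
Separate and integrate: 2(√h − √h₀) = −(0.000961/A) t.
t = 2A(√h₀ − √h)/0.000961 = 2·0.343·(√2.43 − √0.965)/0.000961
  = 0.68600 × (1.5588 − 0.98234) / 0.000961 = 411.53 s.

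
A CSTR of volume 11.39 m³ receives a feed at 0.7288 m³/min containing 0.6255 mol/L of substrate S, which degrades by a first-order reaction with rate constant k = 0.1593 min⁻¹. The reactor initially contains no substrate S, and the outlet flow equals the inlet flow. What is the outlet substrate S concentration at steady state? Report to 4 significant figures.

0.1792 mol/L

Accumulation = in − out − consumed: V dC/dt = Q C_in − Q C − k V C.
At steady state: 0 = Q C_in − (Q + kV) C_ss, so C_ss = Q C_in/(Q + kV).
C_ss = 0.7288·0.6255/(0.7288 + 0.1593·11.39) = 0.455864/2.54323 = 0.179246 mol/L.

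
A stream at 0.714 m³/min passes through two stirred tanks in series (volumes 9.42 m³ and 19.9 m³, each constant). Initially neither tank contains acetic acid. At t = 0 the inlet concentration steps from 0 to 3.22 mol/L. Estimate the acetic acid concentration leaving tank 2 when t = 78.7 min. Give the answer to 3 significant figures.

Each tank obeys Vᵢ dCᵢ/dt = Q(Cᵢ₋₁ − Cᵢ), so τᵢ = Vᵢ/Q.
τ₁ = 9.42/0.714 = 13.193 min; τ₂ = 19.9/0.714 = 27.871 min.
Tank 1: C₁ = C_in(1 − e^(−t/τ₁)). Tank 2 (τ₁ ≠ τ₂): C₂ = C_in[1 − (τ₁ e^(−t/τ₁) − τ₂ e^(−t/τ₂))/(τ₁ − τ₂)].
At t = 78.7: e^(−t/τ₁) = 0.0025666, e^(−t/τ₂) = 0.059385.
C₂ = 3.22·[1 − (13.193·0.0025666 − 27.871·0.059385)/(-14.678)] = 3.22·0.88954 = 2.8643 mol/L.

2.86 mol/L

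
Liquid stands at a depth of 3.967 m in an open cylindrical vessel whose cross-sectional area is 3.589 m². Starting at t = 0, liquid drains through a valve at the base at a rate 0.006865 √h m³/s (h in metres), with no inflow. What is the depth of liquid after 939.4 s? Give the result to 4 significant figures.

1.195 m

A dh/dt = −Q_out = −0.006865 √h.
∫ h^(−1/2) dh = −(0.006865/A) ∫ dt, giving 2√h = 2√h₀ − (0.006865/A) t.
√h = √3.967 − 0.006865·939.4/(2·3.589) = 1.99173 − 0.898437 = 1.09330.
h = 1.09330² = 1.19530 m.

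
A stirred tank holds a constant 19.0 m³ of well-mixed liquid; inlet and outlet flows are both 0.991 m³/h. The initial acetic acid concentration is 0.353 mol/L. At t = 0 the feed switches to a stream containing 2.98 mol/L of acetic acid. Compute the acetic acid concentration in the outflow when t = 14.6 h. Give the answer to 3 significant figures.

1.75 mol/L

Species balance on the tank: V dC/dt = Q(C_in − C).
Time constant τ = V/Q = 19.0/0.991 = 19.173 h.
Integrating: C(t) = C_in + (C₀ − C_in) e^(−t/τ).
C(14.6) = 2.98 + (0.353 − 2.98)·e^(−14.6/19.173) = 2.98 + (-2.6270)·0.46696 = 1.7533 mol/L.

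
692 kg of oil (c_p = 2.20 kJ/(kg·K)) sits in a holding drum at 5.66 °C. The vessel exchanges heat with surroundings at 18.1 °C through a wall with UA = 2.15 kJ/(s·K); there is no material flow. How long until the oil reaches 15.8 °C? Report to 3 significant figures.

1200 s

Heat balance on the well-mixed liquid: M c_p dT/dt = −UA(T − T_amb).
τ = M c_p/UA = 708.09 s; T_ss = T_amb = 18.100 °C.
T(t) = T_ss + (T₀ − T_ss)e^(−t/τ); set T = 15.8:
t = −τ ln[(T − T_ss)/(T₀ − T_ss)] = −708.09 · ln(0.18489) = 1195.3 s.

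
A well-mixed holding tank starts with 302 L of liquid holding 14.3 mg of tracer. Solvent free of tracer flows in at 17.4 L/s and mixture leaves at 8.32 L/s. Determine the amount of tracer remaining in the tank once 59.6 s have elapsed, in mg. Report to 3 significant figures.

Let m(t) be the amount of tracer. Volume: V(t) = V₀ + (Q_in − Q_out) t = 302 + 9.0800 t; V(59.6) = 843.17 L.
Solute balance: dm/dt = 0 − Q_out C = −Q_out m/V(t).
Separate: dm/m = −Q_out dt/V(t) ⇒ ln(m/m₀) = −(Q_out/(Q_in−Q_out)) ln(V/V₀).
m = m₀ (V₀/V)^(Q_out/(Q_in−Q_out)) = 14.3 × (302/843.17)^(0.91630) = 5.5815 mg.

5.58 mg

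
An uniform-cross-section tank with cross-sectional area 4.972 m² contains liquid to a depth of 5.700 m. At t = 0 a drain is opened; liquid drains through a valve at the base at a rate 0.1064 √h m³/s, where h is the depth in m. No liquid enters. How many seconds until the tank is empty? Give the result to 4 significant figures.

223.1 s

Volume balance on the tank: A dh/dt = −0.1064 √h.
This is separable: 2 d(√h)/dt = −0.1064/A, so √h = √h₀ − (0.1064/(2A)) t.
Tank is empty when √h = 0: t_empty = 2A√h₀/0.1064.
t_empty = 2·4.972·√5.700/0.1064 = 9.94400·2.38747/0.1064 = 223.129 s.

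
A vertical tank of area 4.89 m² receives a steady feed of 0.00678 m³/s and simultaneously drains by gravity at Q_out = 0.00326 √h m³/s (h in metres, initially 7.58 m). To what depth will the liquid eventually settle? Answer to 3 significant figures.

Mass balance (ρ constant): A dh/dt = Q_in − 0.00326 √h. At steady state dh/dt = 0:
Q_in = 0.00326 √h_ss ⇒ √h_ss = 0.00678/0.00326 = 2.0798.
h_ss = 2.0798² = 4.3254 m. (Since h₀ = 7.58 m > h_ss, the level will fall toward this value.)

4.33 m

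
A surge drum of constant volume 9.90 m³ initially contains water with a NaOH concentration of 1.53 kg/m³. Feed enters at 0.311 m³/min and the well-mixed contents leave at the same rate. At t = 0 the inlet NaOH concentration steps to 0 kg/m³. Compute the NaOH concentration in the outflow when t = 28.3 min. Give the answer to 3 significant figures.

Unsteady species balance (constant V, well mixed): V dC/dt = Q(C_in − C).
So dC/dt = (C_in − C)/τ with τ = V/Q = 9.90/0.311 = 31.833 min.
Integrating: C(t) = C_in + (C₀ − C_in) e^(−t/τ).
C(28.3) = 0 + (1.53 − 0)·e^(−28.3/31.833) = 0 + (1.5300)·0.41106 = 0.62892 kg/m³.

0.629 kg/m³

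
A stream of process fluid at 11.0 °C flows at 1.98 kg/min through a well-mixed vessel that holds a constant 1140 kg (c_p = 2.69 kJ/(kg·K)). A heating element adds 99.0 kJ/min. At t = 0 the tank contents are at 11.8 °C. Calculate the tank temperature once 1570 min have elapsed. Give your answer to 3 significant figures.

28.4 °C

Unsteady energy balance on the tank contents: M c_p dT/dt = ṁ c_p (T_in − T) + 99.0.
τ = M/ṁ = 575.76 min; T_ss = T_in + Q̇/(ṁ c_p) = 11.0 + 99.0/(1.98·2.69) = 29.587 °C.
T approaches T_ss exponentially: T(t) = T_ss + (T₀ − T_ss) e^(−t/τ).
T(1570) = 29.587 + (-17.787)·e^(−1570/575.76) = 29.587 + (-17.787)·0.065426 = 28.424 °C.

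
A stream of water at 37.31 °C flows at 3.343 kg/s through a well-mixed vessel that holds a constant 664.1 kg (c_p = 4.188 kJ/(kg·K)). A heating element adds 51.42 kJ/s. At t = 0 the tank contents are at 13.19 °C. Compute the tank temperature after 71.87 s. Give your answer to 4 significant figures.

Heat balance on the well-mixed liquid: M c_p dT/dt = ṁ c_p (T_in − T) + 51.42.
Rearrange: dT/dt = (T_ss − T)/τ with τ = M/ṁ = 198.654 s and T_ss = T_in + Q̇/(ṁ c_p) = 40.9827 °C.
Solution: T(t) = T_ss + (T₀ − T_ss) e^(−t/τ).
T(71.87) = 40.9827 + (-27.7927)·e^(−71.87/198.654) = 40.9827 + (-27.7927)·0.696432 = 21.6270 °C.

21.63 °C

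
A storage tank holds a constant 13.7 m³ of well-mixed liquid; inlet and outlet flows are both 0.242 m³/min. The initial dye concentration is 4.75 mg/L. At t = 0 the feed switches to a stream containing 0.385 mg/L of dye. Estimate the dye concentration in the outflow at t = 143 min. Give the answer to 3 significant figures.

Species balance on the tank: V dC/dt = Q(C_in − C).
Time constant τ = V/Q = 13.7/0.242 = 56.612 min.
C approaches C_in exponentially: C(t) = C_in + (C₀ − C_in) e^(−t/τ).
C(143) = 0.385 + (4.75 − 0.385)·e^(−143/56.612) = 0.385 + (4.3650)·0.079979 = 0.73411 mg/L.

0.734 mg/L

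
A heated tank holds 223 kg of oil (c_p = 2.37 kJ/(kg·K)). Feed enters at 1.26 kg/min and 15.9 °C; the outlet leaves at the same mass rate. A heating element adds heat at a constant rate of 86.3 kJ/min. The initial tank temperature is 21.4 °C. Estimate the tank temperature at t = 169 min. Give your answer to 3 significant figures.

35.8 °C

Energy balance: M c_p dT/dt = ṁ c_p (T_in − T) + 86.3.
Rearrange: dT/dt = (T_ss − T)/τ with τ = M/ṁ = 176.98 min and T_ss = T_in + Q̇/(ṁ c_p) = 44.800 °C.
This is linear first-order; T(t) = T_ss + (T₀ − T_ss) e^(−t/τ).
T(169) = 44.800 + (-23.400)·e^(−169/176.98) = 44.800 + (-23.400)·0.38486 = 35.794 °C.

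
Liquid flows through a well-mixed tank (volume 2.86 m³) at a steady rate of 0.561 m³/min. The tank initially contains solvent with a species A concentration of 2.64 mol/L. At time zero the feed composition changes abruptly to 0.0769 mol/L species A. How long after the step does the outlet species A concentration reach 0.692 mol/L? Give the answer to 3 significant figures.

Species balance on the tank: V dC/dt = Q(C_in − C), so τ = V/Q = 5.0980 min.
C(t) = C_in + (C₀ − C_in) e^(−t/τ). Set C = 0.692 and solve for t:
e^(−t/τ) = (C − C_in)/(C₀ − C_in) = (0.692 − 0.0769)/(2.64 − 0.0769) = 0.23998
t = −τ ln(…) = 5.0980 × 1.4272 = 7.2759 min.

7.28 min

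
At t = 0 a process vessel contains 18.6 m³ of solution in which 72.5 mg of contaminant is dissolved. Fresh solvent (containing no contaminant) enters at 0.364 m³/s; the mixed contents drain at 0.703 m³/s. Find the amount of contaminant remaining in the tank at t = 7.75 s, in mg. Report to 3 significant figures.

52.9 mg

Total volume: dV/dt = Q_in − Q_out = -0.33900 m³/s, so V(t) = 18.6 − 0.33900 t and V(7.75) = 15.973 m³.
Species balance (pure solvent in): dm/dt = −Q_out · m/V(t).
Separate: dm/m = −Q_out dt/V(t) ⇒ ln(m/m₀) = −(Q_out/(Q_in−Q_out)) ln(V/V₀).
m = m₀ (V₀/V)^(Q_out/(Q_in−Q_out)) = 72.5 × (18.6/15.973)^(-2.0737) = 52.868 mg.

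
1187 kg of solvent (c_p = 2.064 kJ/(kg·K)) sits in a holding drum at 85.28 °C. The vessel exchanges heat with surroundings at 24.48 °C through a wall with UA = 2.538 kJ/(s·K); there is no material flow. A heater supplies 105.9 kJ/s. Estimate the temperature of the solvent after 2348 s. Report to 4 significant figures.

67.88 °C

Lumped-capacitance energy balance: M c_p dT/dt = UA(T_amb − T) + Q̇.
dT/dt = (T_ss − T)/τ with T_ss = T_amb + Q̇/UA = 24.48 + 105.9/2.538 = 66.2058 °C, τ = M c_p/UA = 1187·2.064/2.538 = 965.314 s.
This is linear first-order; T(t) = T_ss + (T₀ − T_ss) e^(−t/τ).
T(2348) = 66.2058 + (19.0742)·0.0878286 = 67.8810 °C.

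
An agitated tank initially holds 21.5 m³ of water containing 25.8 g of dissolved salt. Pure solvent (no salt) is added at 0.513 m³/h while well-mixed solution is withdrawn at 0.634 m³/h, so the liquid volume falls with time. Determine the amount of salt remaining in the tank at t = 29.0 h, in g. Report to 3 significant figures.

Let m(t) be the amount of salt. Volume: V(t) = V₀ + (Q_in − Q_out) t = 21.5 − 0.12100 t; V(29.0) = 17.991 m³.
Solute balance: dm/dt = 0 − Q_out C = −Q_out m/V(t).
dm/m = −Q_out dt/(V₀ − 0.12100 t); integrating gives ln(m/m₀) = −(Q_out/(Q_in−Q_out)) ln(V/V₀).
m = m₀ (V₀/V)^(Q_out/(Q_in−Q_out)) = 25.8 × (21.5/17.991)^(-5.2397) = 10.143 g.

10.1 g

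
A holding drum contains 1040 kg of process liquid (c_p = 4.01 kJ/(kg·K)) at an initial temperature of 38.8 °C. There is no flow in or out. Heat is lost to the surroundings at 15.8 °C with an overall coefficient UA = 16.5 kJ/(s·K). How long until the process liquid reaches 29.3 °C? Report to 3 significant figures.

135 s

M c_p dT/dt = −UA(T − T_amb).
τ = M c_p/UA = 252.75 s; T_ss = T_amb = 15.800 °C.
T(t) = T_ss + (T₀ − T_ss)e^(−t/τ); set T = 29.3:
t = −τ ln[(T − T_ss)/(T₀ − T_ss)] = −252.75 · ln(0.58696) = 134.67 s.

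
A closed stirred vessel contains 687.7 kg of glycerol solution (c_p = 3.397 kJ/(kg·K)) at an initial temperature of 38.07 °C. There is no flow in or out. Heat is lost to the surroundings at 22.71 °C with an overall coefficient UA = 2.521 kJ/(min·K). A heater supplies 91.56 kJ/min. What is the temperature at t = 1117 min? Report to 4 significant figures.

52.75 °C

Lumped-capacitance energy balance: M c_p dT/dt = UA(T_amb − T) + Q̇.
dT/dt = (T_ss − T)/τ with T_ss = T_amb + Q̇/UA = 22.71 + 91.56/2.521 = 59.0289 °C, τ = M c_p/UA = 687.7·3.397/2.521 = 926.663 min.
T approaches T_ss exponentially: T(t) = T_ss + (T₀ − T_ss) e^(−t/τ).
T(1117) = 59.0289 + (-20.9589)·0.299572 = 52.7502 °C.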